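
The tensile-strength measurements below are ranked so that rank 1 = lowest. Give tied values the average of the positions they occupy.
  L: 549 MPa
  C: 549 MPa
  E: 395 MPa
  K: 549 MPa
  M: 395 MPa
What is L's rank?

4

Sorted (ascending): 395, 395, 549, 549, 549
The 2 values of 395 occupy positions 1–2 → average rank (1+2)/2 = 1.5.
The 3 values of 549 occupy positions 3–5 → average rank 4.
L has value 549 MPa → rank 4.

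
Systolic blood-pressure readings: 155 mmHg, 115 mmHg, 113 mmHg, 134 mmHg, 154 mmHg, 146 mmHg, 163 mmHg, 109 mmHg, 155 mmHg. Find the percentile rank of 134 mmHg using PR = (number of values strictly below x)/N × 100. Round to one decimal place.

N = 9.
Strictly below 134: 3. Equal to 134: 1.
PR = 3/9 × 100 = 33.3

33.3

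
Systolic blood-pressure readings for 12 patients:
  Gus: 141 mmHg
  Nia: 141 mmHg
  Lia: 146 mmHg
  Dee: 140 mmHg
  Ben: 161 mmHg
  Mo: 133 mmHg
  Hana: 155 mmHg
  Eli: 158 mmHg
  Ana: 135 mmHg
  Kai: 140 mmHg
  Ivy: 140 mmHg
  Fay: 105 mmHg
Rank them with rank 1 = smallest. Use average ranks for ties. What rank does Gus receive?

Sorted (ascending): 105, 133, 135, 140, 140, 140, 141, 141, 146, 155, 158, 161
The 3 values of 140 occupy positions 4–6 → average rank 5.
The 2 values of 141 occupy positions 7–8 → average rank (7+8)/2 = 7.5.
Gus has value 141 mmHg → rank 7.5.

7.5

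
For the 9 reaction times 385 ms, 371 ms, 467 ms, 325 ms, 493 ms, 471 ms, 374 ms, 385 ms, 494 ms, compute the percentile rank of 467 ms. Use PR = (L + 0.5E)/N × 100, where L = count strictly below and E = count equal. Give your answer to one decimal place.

N = 9.
Strictly below 467: 5. Equal to 467: 1.
PR = (5 + 0.5·1)/9 × 100 = 61.1

61.1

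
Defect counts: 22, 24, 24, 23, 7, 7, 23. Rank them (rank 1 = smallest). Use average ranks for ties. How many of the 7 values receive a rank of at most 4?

Sorted (ascending): 7, 7, 22, 23, 23, 24, 24
The 2 values of 7 occupy positions 1–2 → average rank (1+2)/2 = 1.5.
The 2 values of 23 occupy positions 4–5 → average rank (4+5)/2 = 4.5.
The 2 values of 24 occupy positions 6–7 → average rank (6+7)/2 = 6.5.
Ranks ≤ 4: {1.5, 1.5, 3} → 3 values.

3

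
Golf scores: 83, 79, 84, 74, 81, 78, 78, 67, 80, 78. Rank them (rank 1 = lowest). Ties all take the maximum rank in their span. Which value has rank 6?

79

Sorted (ascending): 67, 74, 78, 78, 78, 79, 80, 81, 83, 84
The 3 values of 78 occupy positions 3–5 → each gets rank 5.
Rank 6 → value 79.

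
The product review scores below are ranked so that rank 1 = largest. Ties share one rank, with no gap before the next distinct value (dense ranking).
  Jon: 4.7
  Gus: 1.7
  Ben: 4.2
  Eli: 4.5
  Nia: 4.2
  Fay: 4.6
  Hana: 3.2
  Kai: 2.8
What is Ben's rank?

4

Sorted (descending): 4.7, 4.6, 4.5, 4.2, 4.2, 3.2, 2.8, 1.7
The 2 values of 4.2 share dense rank 4.
Remaining distinct values take the next consecutive integers.
Ben has value 4.2 → rank 4.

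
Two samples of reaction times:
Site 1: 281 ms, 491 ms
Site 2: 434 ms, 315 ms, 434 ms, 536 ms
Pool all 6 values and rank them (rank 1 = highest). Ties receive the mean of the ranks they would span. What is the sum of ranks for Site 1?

8

Sorted (descending): 536, 491, 434, 434, 315, 281
The 2 values of 434 occupy positions 3–4 → average rank (3+4)/2 = 3.5.
Site 1 values → pooled ranks: 281→6, 491→2
Rank sum = 6 + 2 = 8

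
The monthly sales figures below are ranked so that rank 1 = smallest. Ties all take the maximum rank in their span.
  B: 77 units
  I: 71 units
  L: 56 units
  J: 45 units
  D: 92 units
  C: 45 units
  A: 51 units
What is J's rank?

Sorted (ascending): 45, 45, 51, 56, 71, 77, 92
The 2 values of 45 occupy positions 1–2 → each gets rank 2.
J has value 45 units → rank 2.

2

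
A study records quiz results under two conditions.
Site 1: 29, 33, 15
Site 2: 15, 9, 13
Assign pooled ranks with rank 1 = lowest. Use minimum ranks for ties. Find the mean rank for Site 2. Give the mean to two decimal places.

Sorted (ascending): 9, 13, 15, 15, 29, 33
The 2 values of 15 occupy positions 3–4 → each gets rank 3.
Site 2 values → pooled ranks: 15→3, 9→1, 13→2
Mean rank = (3 + 1 + 2) / 3 = 2.00

2.00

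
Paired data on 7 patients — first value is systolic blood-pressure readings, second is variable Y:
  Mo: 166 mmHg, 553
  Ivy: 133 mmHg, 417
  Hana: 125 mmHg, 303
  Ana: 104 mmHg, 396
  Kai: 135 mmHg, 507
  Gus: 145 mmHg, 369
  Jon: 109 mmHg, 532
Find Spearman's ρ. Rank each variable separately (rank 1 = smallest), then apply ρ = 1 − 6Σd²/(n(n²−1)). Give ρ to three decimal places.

0.286

Ranks of variable 1: 7, 4, 3, 1, 5, 6, 2
Ranks of variable 2: 7, 4, 1, 3, 5, 2, 6
d = r₁ − r₂: 0, 0, 2, -2, 0, 4, -4
d²: 0, 0, 4, 4, 0, 16, 16; Σd² = 40
ρ = 1 − 6·40/(7·48) = 1 − 240/336 = 0.286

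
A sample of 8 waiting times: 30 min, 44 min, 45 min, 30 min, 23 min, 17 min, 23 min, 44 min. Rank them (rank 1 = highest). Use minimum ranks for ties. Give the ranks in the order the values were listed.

4, 2, 1, 4, 6, 8, 6, 2

Sorted (descending): 45, 44, 44, 30, 30, 23, 23, 17
The 2 values of 44 occupy positions 2–3 → each gets rank 2.
The 2 values of 30 occupy positions 4–5 → each gets rank 4.
The 2 values of 23 occupy positions 6–7 → each gets rank 6.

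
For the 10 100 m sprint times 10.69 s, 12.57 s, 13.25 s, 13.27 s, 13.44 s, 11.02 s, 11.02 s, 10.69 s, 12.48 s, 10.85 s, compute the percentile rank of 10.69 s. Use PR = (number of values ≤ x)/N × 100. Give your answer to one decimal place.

N = 10.
Strictly below 10.69: 0. Equal to 10.69: 2.
PR = 2/10 × 100 = 20.0

20.0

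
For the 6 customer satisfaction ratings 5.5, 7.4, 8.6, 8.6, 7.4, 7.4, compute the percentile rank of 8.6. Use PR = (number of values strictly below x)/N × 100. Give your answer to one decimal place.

N = 6.
Strictly below 8.6: 4. Equal to 8.6: 2.
PR = 4/6 × 100 = 66.7

66.7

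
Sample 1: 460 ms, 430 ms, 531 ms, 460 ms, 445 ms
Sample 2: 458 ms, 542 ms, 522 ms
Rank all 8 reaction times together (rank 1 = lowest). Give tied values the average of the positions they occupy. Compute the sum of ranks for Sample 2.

Sorted (ascending): 430, 445, 458, 460, 460, 522, 531, 542
The 2 values of 460 occupy positions 4–5 → average rank (4+5)/2 = 4.5.
Sample 2 values → pooled ranks: 458→3, 542→8, 522→6
Rank sum = 3 + 8 + 6 = 17

17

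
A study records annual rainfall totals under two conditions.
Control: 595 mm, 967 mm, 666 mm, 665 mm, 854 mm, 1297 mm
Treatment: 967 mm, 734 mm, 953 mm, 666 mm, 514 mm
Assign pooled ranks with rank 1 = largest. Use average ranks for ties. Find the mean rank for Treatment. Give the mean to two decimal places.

Sorted (descending): 1297, 967, 967, 953, 854, 734, 666, 666, 665, 595, 514
The 2 values of 967 occupy positions 2–3 → average rank (2+3)/2 = 2.5.
The 2 values of 666 occupy positions 7–8 → average rank (7+8)/2 = 7.5.
Treatment values → pooled ranks: 967→2.5, 734→6, 953→4, 666→7.5, 514→11
Mean rank = (2.5 + 6 + 4 + 7.5 + 11) / 5 = 6.20

6.20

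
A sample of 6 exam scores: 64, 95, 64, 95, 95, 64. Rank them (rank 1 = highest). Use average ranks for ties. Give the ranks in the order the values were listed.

Sorted (descending): 95, 95, 95, 64, 64, 64
The 3 values of 95 occupy positions 1–3 → average rank 2.
The 3 values of 64 occupy positions 4–6 → average rank 5.

5, 2, 5, 2, 2, 5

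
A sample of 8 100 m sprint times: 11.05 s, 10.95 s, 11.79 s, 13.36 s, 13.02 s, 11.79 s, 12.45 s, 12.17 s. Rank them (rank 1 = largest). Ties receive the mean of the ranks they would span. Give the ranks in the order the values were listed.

7, 8, 5.5, 1, 2, 5.5, 3, 4

Sorted (descending): 13.36, 13.02, 12.45, 12.17, 11.79, 11.79, 11.05, 10.95
The 2 values of 11.79 occupy positions 5–6 → average rank (5+6)/2 = 5.5.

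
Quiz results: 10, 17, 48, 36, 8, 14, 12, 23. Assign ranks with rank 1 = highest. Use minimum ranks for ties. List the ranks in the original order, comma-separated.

Sorted (descending): 48, 36, 23, 17, 14, 12, 10, 8
No ties — each value takes its position as its rank.

7, 4, 1, 2, 8, 5, 6, 3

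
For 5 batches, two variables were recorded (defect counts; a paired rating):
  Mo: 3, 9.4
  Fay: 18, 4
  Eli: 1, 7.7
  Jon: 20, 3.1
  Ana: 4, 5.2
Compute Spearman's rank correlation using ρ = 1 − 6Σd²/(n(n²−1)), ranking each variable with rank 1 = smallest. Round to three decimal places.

Ranks of variable 1: 2, 4, 1, 5, 3
Ranks of variable 2: 5, 2, 4, 1, 3
d = r₁ − r₂: -3, 2, -3, 4, 0
d²: 9, 4, 9, 16, 0; Σd² = 38
ρ = 1 − 6·38/(5·24) = 1 − 228/120 = -0.900

-0.900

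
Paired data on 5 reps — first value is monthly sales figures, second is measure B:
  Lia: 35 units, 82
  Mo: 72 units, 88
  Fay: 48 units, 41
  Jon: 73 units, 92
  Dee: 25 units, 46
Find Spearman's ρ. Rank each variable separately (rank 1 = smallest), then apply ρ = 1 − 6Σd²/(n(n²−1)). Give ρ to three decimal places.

Ranks of variable 1: 2, 4, 3, 5, 1
Ranks of variable 2: 3, 4, 1, 5, 2
d = r₁ − r₂: -1, 0, 2, 0, -1
d²: 1, 0, 4, 0, 1; Σd² = 6
ρ = 1 − 6·6/(5·24) = 1 − 36/120 = 0.700

0.700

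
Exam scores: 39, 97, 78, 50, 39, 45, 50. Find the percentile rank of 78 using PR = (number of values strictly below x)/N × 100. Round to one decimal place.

N = 7.
Strictly below 78: 5. Equal to 78: 1.
PR = 5/7 × 100 = 71.4

71.4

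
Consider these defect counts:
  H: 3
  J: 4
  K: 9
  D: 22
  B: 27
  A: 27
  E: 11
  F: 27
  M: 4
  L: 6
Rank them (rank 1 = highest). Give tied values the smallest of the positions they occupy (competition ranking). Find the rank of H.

10

Sorted (descending): 27, 27, 27, 22, 11, 9, 6, 4, 4, 3
The 3 values of 27 occupy positions 1–3 → each gets rank 1.
The 2 values of 4 occupy positions 8–9 → each gets rank 8.
H has value 3 → rank 10.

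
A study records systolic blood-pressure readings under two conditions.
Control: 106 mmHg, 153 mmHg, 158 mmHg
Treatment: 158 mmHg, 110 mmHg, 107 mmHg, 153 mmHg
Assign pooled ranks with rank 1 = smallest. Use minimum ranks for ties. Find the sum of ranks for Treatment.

15

Sorted (ascending): 106, 107, 110, 153, 153, 158, 158
The 2 values of 153 occupy positions 4–5 → each gets rank 4.
The 2 values of 158 occupy positions 6–7 → each gets rank 6.
Treatment values → pooled ranks: 158→6, 110→3, 107→2, 153→4
Rank sum = 6 + 3 + 2 + 4 = 15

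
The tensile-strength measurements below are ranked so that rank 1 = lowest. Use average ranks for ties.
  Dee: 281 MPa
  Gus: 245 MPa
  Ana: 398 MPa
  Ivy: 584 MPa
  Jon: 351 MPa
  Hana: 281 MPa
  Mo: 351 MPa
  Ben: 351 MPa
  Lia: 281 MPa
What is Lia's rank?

Sorted (ascending): 245, 281, 281, 281, 351, 351, 351, 398, 584
The 3 values of 281 occupy positions 2–4 → average rank 3.
The 3 values of 351 occupy positions 5–7 → average rank 6.
Lia has value 281 MPa → rank 3.

3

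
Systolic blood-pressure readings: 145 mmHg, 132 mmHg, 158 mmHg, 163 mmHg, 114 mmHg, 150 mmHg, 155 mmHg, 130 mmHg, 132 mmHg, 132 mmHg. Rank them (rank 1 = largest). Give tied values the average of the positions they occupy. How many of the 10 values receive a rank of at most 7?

8

Sorted (descending): 163, 158, 155, 150, 145, 132, 132, 132, 130, 114
The 3 values of 132 occupy positions 6–8 → average rank 7.
Ranks ≤ 7: {1, 2, 3, 4, 5, 7, 7, 7} → 8 values.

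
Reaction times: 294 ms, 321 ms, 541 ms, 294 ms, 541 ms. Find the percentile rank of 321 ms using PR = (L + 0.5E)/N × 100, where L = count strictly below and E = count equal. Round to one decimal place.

50.0

N = 5.
Strictly below 321: 2. Equal to 321: 1.
PR = (2 + 0.5·1)/5 × 100 = 50.0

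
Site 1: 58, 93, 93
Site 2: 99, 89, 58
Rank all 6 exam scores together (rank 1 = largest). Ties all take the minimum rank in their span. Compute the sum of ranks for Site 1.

9

Sorted (descending): 99, 93, 93, 89, 58, 58
The 2 values of 93 occupy positions 2–3 → each gets rank 2.
The 2 values of 58 occupy positions 5–6 → each gets rank 5.
Site 1 values → pooled ranks: 58→5, 93→2, 93→2
Rank sum = 5 + 2 + 2 = 9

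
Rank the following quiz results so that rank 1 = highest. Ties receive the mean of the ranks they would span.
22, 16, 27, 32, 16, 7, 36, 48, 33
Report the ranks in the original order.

Sorted (descending): 48, 36, 33, 32, 27, 22, 16, 16, 7
The 2 values of 16 occupy positions 7–8 → average rank (7+8)/2 = 7.5.

6, 7.5, 5, 4, 7.5, 9, 2, 1, 3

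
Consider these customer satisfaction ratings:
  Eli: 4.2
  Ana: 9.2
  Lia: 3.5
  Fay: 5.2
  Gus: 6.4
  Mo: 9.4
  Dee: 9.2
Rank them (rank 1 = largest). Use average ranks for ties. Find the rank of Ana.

2.5

Sorted (descending): 9.4, 9.2, 9.2, 6.4, 5.2, 4.2, 3.5
The 2 values of 9.2 occupy positions 2–3 → average rank (2+3)/2 = 2.5.
Ana has value 9.2 → rank 2.5.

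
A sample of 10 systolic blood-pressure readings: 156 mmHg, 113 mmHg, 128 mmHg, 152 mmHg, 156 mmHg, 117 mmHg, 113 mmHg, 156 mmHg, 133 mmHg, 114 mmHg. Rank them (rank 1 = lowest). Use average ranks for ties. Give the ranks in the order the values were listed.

9, 1.5, 5, 7, 9, 4, 1.5, 9, 6, 3

Sorted (ascending): 113, 113, 114, 117, 128, 133, 152, 156, 156, 156
The 2 values of 113 occupy positions 1–2 → average rank (1+2)/2 = 1.5.
The 3 values of 156 occupy positions 8–10 → average rank 9.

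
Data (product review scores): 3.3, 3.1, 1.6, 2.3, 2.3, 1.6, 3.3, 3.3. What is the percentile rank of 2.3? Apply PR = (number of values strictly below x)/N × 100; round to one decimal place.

N = 8.
Strictly below 2.3: 2. Equal to 2.3: 2.
PR = 2/8 × 100 = 25.0

25.0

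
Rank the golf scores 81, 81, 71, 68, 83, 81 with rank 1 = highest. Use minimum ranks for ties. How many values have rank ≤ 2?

Sorted (descending): 83, 81, 81, 81, 71, 68
The 3 values of 81 occupy positions 2–4 → each gets rank 2.
Ranks ≤ 2: {1, 2, 2, 2} → 4 values.

4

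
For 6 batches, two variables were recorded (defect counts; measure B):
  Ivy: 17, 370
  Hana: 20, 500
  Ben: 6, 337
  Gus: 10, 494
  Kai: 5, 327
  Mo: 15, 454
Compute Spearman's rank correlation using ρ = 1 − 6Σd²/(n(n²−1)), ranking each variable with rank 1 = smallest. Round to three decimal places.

0.771

Ranks of variable 1: 5, 6, 2, 3, 1, 4
Ranks of variable 2: 3, 6, 2, 5, 1, 4
d = r₁ − r₂: 2, 0, 0, -2, 0, 0
d²: 4, 0, 0, 4, 0, 0; Σd² = 8
ρ = 1 − 6·8/(6·35) = 1 − 48/210 = 0.771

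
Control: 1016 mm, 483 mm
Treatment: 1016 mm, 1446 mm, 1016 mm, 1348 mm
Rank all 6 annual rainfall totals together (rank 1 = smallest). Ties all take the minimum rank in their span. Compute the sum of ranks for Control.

Sorted (ascending): 483, 1016, 1016, 1016, 1348, 1446
The 3 values of 1016 occupy positions 2–4 → each gets rank 2.
Control values → pooled ranks: 1016→2, 483→1
Rank sum = 2 + 1 = 3

3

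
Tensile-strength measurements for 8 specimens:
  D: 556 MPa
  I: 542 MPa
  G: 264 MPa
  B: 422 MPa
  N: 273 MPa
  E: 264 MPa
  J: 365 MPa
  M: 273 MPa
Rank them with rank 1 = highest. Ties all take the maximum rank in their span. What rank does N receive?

Sorted (descending): 556, 542, 422, 365, 273, 273, 264, 264
The 2 values of 273 occupy positions 5–6 → each gets rank 6.
The 2 values of 264 occupy positions 7–8 → each gets rank 8.
N has value 273 MPa → rank 6.

6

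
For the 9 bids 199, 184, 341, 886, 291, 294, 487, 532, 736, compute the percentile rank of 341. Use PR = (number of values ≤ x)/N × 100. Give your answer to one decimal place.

55.6

N = 9.
Strictly below 341: 4. Equal to 341: 1.
PR = 5/9 × 100 = 55.6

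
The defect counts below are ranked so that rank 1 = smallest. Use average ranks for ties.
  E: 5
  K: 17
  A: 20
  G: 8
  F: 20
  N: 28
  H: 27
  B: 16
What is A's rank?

Sorted (ascending): 5, 8, 16, 17, 20, 20, 27, 28
The 2 values of 20 occupy positions 5–6 → average rank (5+6)/2 = 5.5.
A has value 20 → rank 5.5.

5.5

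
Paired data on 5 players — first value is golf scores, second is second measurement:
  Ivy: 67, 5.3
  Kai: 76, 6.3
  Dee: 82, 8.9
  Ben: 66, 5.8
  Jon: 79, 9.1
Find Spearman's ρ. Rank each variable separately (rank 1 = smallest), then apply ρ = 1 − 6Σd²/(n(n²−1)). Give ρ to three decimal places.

0.800

Ranks of variable 1: 2, 3, 5, 1, 4
Ranks of variable 2: 1, 3, 4, 2, 5
d = r₁ − r₂: 1, 0, 1, -1, -1
d²: 1, 0, 1, 1, 1; Σd² = 4
ρ = 1 − 6·4/(5·24) = 1 − 24/120 = 0.800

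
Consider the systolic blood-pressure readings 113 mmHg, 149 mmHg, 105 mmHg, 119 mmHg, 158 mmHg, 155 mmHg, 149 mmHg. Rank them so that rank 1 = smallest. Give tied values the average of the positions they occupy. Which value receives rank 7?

Sorted (ascending): 105, 113, 119, 149, 149, 155, 158
The 2 values of 149 occupy positions 4–5 → average rank (4+5)/2 = 4.5.
Rank 7 → value 158.

158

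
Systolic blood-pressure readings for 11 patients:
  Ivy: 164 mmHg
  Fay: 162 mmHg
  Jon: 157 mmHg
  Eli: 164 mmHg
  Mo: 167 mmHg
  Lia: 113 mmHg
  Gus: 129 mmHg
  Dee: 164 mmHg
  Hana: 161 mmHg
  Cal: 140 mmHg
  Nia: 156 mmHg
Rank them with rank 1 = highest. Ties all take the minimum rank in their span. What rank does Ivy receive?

Sorted (descending): 167, 164, 164, 164, 162, 161, 157, 156, 140, 129, 113
The 3 values of 164 occupy positions 2–4 → each gets rank 2.
Ivy has value 164 mmHg → rank 2.

2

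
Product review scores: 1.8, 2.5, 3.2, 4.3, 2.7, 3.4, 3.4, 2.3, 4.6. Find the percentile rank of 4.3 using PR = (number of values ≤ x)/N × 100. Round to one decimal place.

N = 9.
Strictly below 4.3: 7. Equal to 4.3: 1.
PR = 8/9 × 100 = 88.9

88.9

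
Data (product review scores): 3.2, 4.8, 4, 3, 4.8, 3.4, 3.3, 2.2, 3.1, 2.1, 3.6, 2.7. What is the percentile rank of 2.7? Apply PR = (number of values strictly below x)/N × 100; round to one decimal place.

16.7

N = 12.
Strictly below 2.7: 2. Equal to 2.7: 1.
PR = 2/12 × 100 = 16.7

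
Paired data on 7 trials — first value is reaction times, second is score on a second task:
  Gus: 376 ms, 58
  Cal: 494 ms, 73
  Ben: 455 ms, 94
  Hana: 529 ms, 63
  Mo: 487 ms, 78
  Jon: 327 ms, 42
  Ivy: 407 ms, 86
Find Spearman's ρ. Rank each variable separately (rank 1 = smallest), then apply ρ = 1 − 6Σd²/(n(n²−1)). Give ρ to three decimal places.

Ranks of variable 1: 2, 6, 4, 7, 5, 1, 3
Ranks of variable 2: 2, 4, 7, 3, 5, 1, 6
d = r₁ − r₂: 0, 2, -3, 4, 0, 0, -3
d²: 0, 4, 9, 16, 0, 0, 9; Σd² = 38
ρ = 1 − 6·38/(7·48) = 1 − 228/336 = 0.321

0.321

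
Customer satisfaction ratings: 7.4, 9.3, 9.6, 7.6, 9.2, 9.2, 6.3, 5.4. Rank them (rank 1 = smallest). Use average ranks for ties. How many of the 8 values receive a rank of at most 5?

Sorted (ascending): 5.4, 6.3, 7.4, 7.6, 9.2, 9.2, 9.3, 9.6
The 2 values of 9.2 occupy positions 5–6 → average rank (5+6)/2 = 5.5.
Ranks ≤ 5: {1, 2, 3, 4} → 4 values.

4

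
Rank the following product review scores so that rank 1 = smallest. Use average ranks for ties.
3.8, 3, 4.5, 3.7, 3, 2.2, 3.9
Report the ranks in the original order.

5, 2.5, 7, 4, 2.5, 1, 6

Sorted (ascending): 2.2, 3, 3, 3.7, 3.8, 3.9, 4.5
The 2 values of 3 occupy positions 2–3 → average rank (2+3)/2 = 2.5.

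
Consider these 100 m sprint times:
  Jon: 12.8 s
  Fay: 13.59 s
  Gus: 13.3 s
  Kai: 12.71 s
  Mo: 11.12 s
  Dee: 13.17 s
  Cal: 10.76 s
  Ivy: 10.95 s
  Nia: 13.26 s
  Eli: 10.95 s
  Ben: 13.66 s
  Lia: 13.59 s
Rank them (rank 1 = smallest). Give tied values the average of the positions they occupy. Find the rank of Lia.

10.5

Sorted (ascending): 10.76, 10.95, 10.95, 11.12, 12.71, 12.8, 13.17, 13.26, 13.3, 13.59, 13.59, 13.66
The 2 values of 10.95 occupy positions 2–3 → average rank (2+3)/2 = 2.5.
The 2 values of 13.59 occupy positions 10–11 → average rank (10+11)/2 = 10.5.
Lia has value 13.59 s → rank 10.5.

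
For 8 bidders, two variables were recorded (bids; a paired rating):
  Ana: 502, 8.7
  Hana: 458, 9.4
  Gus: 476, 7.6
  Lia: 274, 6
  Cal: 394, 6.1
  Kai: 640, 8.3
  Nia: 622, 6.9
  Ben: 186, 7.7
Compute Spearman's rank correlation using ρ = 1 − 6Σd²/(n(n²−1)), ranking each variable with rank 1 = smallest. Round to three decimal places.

Ranks of variable 1: 6, 4, 5, 2, 3, 8, 7, 1
Ranks of variable 2: 7, 8, 4, 1, 2, 6, 3, 5
d = r₁ − r₂: -1, -4, 1, 1, 1, 2, 4, -4
d²: 1, 16, 1, 1, 1, 4, 16, 16; Σd² = 56
ρ = 1 − 6·56/(8·63) = 1 − 336/504 = 0.333

0.333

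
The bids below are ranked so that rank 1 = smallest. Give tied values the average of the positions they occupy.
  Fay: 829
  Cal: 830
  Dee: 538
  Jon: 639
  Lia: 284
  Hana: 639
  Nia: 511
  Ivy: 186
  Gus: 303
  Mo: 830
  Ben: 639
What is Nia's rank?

Sorted (ascending): 186, 284, 303, 511, 538, 639, 639, 639, 829, 830, 830
The 3 values of 639 occupy positions 6–8 → average rank 7.
The 2 values of 830 occupy positions 10–11 → average rank (10+11)/2 = 10.5.
Nia has value 511 → rank 4.

4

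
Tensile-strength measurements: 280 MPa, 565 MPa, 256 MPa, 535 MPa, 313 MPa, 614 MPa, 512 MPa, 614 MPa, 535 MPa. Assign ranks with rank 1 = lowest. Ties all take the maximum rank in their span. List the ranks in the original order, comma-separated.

2, 7, 1, 6, 3, 9, 4, 9, 6

Sorted (ascending): 256, 280, 313, 512, 535, 535, 565, 614, 614
The 2 values of 535 occupy positions 5–6 → each gets rank 6.
The 2 values of 614 occupy positions 8–9 → each gets rank 9.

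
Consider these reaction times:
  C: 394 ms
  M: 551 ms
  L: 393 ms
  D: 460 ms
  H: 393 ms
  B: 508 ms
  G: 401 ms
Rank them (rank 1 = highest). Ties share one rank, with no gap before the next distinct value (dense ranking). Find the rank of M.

1

Sorted (descending): 551, 508, 460, 401, 394, 393, 393
The 2 values of 393 share dense rank 6.
Remaining distinct values take the next consecutive integers.
M has value 551 ms → rank 1.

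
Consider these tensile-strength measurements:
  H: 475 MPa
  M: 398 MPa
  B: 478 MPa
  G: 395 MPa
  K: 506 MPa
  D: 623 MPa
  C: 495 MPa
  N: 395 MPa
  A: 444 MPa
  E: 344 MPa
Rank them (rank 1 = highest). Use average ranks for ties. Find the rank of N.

8.5

Sorted (descending): 623, 506, 495, 478, 475, 444, 398, 395, 395, 344
The 2 values of 395 occupy positions 8–9 → average rank (8+9)/2 = 8.5.
N has value 395 MPa → rank 8.5.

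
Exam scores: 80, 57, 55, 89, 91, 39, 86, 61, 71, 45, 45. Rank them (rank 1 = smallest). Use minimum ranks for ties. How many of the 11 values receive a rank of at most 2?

3

Sorted (ascending): 39, 45, 45, 55, 57, 61, 71, 80, 86, 89, 91
The 2 values of 45 occupy positions 2–3 → each gets rank 2.
Ranks ≤ 2: {1, 2, 2} → 3 values.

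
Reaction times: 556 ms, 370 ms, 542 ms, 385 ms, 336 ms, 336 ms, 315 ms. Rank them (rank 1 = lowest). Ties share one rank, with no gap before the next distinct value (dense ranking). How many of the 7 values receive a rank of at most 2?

3

Sorted (ascending): 315, 336, 336, 370, 385, 542, 556
The 2 values of 336 share dense rank 2.
Remaining distinct values take the next consecutive integers.
Ranks ≤ 2: {1, 2, 2} → 3 values.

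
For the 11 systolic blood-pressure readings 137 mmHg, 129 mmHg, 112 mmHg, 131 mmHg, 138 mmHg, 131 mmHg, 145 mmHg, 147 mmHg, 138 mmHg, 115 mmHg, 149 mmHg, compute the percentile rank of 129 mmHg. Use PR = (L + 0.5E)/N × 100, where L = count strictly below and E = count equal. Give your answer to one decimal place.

22.7

N = 11.
Strictly below 129: 2. Equal to 129: 1.
PR = (2 + 0.5·1)/11 × 100 = 22.7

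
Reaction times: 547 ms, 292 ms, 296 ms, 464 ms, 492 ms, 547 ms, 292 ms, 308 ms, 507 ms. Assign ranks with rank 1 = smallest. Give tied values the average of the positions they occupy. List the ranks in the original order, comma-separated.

8.5, 1.5, 3, 5, 6, 8.5, 1.5, 4, 7

Sorted (ascending): 292, 292, 296, 308, 464, 492, 507, 547, 547
The 2 values of 292 occupy positions 1–2 → average rank (1+2)/2 = 1.5.
The 2 values of 547 occupy positions 8–9 → average rank (8+9)/2 = 8.5.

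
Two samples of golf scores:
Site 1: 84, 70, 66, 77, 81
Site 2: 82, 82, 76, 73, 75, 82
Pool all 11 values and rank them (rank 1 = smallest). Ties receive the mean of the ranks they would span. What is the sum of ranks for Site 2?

Sorted (ascending): 66, 70, 73, 75, 76, 77, 81, 82, 82, 82, 84
The 3 values of 82 occupy positions 8–10 → average rank 9.
Site 2 values → pooled ranks: 82→9, 82→9, 76→5, 73→3, 75→4, 82→9
Rank sum = 9 + 9 + 5 + 3 + 4 + 9 = 39

39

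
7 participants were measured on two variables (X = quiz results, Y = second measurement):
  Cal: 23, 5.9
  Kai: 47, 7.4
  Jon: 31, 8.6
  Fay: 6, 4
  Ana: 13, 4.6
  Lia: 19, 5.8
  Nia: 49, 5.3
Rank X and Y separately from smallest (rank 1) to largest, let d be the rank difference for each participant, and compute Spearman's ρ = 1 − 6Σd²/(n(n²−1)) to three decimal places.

Ranks of variable 1: 4, 6, 5, 1, 2, 3, 7
Ranks of variable 2: 5, 6, 7, 1, 2, 4, 3
d = r₁ − r₂: -1, 0, -2, 0, 0, -1, 4
d²: 1, 0, 4, 0, 0, 1, 16; Σd² = 22
ρ = 1 − 6·22/(7·48) = 1 − 132/336 = 0.607

0.607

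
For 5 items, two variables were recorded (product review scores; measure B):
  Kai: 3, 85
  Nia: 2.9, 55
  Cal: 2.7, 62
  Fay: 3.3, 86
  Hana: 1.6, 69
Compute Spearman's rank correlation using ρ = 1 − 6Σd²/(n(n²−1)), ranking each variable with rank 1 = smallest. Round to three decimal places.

0.600

Ranks of variable 1: 4, 3, 2, 5, 1
Ranks of variable 2: 4, 1, 2, 5, 3
d = r₁ − r₂: 0, 2, 0, 0, -2
d²: 0, 4, 0, 0, 4; Σd² = 8
ρ = 1 − 6·8/(5·24) = 1 − 48/120 = 0.600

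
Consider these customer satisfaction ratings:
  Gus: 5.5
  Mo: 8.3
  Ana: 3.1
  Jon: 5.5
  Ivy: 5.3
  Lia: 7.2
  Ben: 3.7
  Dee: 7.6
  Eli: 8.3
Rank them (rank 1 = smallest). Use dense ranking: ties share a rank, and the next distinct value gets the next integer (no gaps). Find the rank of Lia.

5

Sorted (ascending): 3.1, 3.7, 5.3, 5.5, 5.5, 7.2, 7.6, 8.3, 8.3
The 2 values of 5.5 share dense rank 4.
The 2 values of 8.3 share dense rank 7.
Remaining distinct values take the next consecutive integers.
Lia has value 7.2 → rank 5.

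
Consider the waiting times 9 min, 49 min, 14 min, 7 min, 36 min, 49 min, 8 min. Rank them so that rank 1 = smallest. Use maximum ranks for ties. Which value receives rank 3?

9

Sorted (ascending): 7, 8, 9, 14, 36, 49, 49
The 2 values of 49 occupy positions 6–7 → each gets rank 7.
Rank 3 → value 9.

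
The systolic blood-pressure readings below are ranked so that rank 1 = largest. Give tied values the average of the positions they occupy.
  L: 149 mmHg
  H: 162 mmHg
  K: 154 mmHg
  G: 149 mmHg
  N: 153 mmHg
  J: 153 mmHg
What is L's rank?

5.5

Sorted (descending): 162, 154, 153, 153, 149, 149
The 2 values of 153 occupy positions 3–4 → average rank (3+4)/2 = 3.5.
The 2 values of 149 occupy positions 5–6 → average rank (5+6)/2 = 5.5.
L has value 149 mmHg → rank 5.5.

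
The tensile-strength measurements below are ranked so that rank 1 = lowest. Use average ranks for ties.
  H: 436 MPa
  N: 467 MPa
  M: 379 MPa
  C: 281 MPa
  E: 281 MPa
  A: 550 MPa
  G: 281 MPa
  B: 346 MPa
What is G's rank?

2

Sorted (ascending): 281, 281, 281, 346, 379, 436, 467, 550
The 3 values of 281 occupy positions 1–3 → average rank 2.
G has value 281 MPa → rank 2.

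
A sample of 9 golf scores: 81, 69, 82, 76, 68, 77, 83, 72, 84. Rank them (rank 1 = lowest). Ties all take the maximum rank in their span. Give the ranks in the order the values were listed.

6, 2, 7, 4, 1, 5, 8, 3, 9

Sorted (ascending): 68, 69, 72, 76, 77, 81, 82, 83, 84
No ties — each value takes its position as its rank.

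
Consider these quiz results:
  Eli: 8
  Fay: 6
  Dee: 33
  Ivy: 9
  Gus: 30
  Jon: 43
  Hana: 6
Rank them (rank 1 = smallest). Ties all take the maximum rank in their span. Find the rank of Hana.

Sorted (ascending): 6, 6, 8, 9, 30, 33, 43
The 2 values of 6 occupy positions 1–2 → each gets rank 2.
Hana has value 6 → rank 2.

2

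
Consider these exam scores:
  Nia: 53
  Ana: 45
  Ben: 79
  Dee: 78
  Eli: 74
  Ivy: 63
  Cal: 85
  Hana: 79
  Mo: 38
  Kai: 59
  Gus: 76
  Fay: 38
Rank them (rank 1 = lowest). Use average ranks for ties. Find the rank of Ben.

10.5

Sorted (ascending): 38, 38, 45, 53, 59, 63, 74, 76, 78, 79, 79, 85
The 2 values of 38 occupy positions 1–2 → average rank (1+2)/2 = 1.5.
The 2 values of 79 occupy positions 10–11 → average rank (10+11)/2 = 10.5.
Ben has value 79 → rank 10.5.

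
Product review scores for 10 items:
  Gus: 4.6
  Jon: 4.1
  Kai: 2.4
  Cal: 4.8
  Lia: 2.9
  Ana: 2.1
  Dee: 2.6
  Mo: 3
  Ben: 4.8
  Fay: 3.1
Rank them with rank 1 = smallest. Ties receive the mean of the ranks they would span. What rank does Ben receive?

9.5

Sorted (ascending): 2.1, 2.4, 2.6, 2.9, 3, 3.1, 4.1, 4.6, 4.8, 4.8
The 2 values of 4.8 occupy positions 9–10 → average rank (9+10)/2 = 9.5.
Ben has value 4.8 → rank 9.5.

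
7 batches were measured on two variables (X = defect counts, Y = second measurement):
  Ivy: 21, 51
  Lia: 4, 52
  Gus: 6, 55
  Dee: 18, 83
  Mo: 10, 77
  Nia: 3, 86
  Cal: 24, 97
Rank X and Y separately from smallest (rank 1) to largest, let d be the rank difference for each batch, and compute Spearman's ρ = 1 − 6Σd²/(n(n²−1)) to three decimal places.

Ranks of variable 1: 6, 2, 3, 5, 4, 1, 7
Ranks of variable 2: 1, 2, 3, 5, 4, 6, 7
d = r₁ − r₂: 5, 0, 0, 0, 0, -5, 0
d²: 25, 0, 0, 0, 0, 25, 0; Σd² = 50
ρ = 1 − 6·50/(7·48) = 1 − 300/336 = 0.107

0.107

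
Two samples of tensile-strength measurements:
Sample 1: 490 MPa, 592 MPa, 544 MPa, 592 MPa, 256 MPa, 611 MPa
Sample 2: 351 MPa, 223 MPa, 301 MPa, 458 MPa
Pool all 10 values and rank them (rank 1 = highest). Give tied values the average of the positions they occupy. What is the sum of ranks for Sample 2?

Sorted (descending): 611, 592, 592, 544, 490, 458, 351, 301, 256, 223
The 2 values of 592 occupy positions 2–3 → average rank (2+3)/2 = 2.5.
Sample 2 values → pooled ranks: 351→7, 223→10, 301→8, 458→6
Rank sum = 7 + 10 + 8 + 6 = 31

31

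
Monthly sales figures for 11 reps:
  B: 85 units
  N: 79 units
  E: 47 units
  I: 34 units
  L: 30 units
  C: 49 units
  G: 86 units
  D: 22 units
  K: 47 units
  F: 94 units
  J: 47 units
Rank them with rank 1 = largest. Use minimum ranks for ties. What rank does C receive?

5

Sorted (descending): 94, 86, 85, 79, 49, 47, 47, 47, 34, 30, 22
The 3 values of 47 occupy positions 6–8 → each gets rank 6.
C has value 49 units → rank 5.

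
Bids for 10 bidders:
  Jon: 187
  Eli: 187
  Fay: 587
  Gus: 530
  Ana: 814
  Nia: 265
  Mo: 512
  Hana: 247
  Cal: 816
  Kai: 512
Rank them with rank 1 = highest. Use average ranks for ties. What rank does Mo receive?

Sorted (descending): 816, 814, 587, 530, 512, 512, 265, 247, 187, 187
The 2 values of 512 occupy positions 5–6 → average rank (5+6)/2 = 5.5.
The 2 values of 187 occupy positions 9–10 → average rank (9+10)/2 = 9.5.
Mo has value 512 → rank 5.5.

5.5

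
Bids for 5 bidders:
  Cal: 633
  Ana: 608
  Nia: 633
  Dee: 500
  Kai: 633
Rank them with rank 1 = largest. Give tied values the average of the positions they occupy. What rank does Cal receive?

2

Sorted (descending): 633, 633, 633, 608, 500
The 3 values of 633 occupy positions 1–3 → average rank 2.
Cal has value 633 → rank 2.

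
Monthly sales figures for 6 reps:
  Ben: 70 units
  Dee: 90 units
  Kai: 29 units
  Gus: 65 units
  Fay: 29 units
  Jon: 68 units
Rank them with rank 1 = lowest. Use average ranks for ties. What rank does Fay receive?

1.5

Sorted (ascending): 29, 29, 65, 68, 70, 90
The 2 values of 29 occupy positions 1–2 → average rank (1+2)/2 = 1.5.
Fay has value 29 units → rank 1.5.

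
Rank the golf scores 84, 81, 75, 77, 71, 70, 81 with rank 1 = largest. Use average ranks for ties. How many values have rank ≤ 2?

1

Sorted (descending): 84, 81, 81, 77, 75, 71, 70
The 2 values of 81 occupy positions 2–3 → average rank (2+3)/2 = 2.5.
Ranks ≤ 2: {1} → 1 value.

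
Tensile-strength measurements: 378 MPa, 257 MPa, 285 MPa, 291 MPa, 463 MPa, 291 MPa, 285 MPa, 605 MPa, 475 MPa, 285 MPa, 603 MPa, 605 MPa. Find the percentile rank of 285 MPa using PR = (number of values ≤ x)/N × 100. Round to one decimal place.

N = 12.
Strictly below 285: 1. Equal to 285: 3.
PR = 4/12 × 100 = 33.3

33.3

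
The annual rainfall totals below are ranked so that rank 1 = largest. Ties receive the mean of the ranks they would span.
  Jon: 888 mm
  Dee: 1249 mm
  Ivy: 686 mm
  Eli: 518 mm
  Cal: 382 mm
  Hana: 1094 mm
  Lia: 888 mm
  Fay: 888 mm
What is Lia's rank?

4

Sorted (descending): 1249, 1094, 888, 888, 888, 686, 518, 382
The 3 values of 888 occupy positions 3–5 → average rank 4.
Lia has value 888 mm → rank 4.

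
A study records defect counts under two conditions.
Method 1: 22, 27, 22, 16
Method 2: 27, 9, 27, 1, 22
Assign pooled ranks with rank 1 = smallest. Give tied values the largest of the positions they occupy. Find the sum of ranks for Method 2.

27

Sorted (ascending): 1, 9, 16, 22, 22, 22, 27, 27, 27
The 3 values of 22 occupy positions 4–6 → each gets rank 6.
The 3 values of 27 occupy positions 7–9 → each gets rank 9.
Method 2 values → pooled ranks: 27→9, 9→2, 27→9, 1→1, 22→6
Rank sum = 9 + 2 + 9 + 1 + 6 = 27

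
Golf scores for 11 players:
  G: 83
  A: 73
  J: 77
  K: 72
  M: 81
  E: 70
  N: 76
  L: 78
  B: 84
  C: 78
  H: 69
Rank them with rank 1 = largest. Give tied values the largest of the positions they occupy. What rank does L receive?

5

Sorted (descending): 84, 83, 81, 78, 78, 77, 76, 73, 72, 70, 69
The 2 values of 78 occupy positions 4–5 → each gets rank 5.
L has value 78 → rank 5.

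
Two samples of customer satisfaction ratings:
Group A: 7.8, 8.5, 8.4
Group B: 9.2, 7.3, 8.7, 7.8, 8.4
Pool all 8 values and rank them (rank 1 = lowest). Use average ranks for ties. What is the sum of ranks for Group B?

23

Sorted (ascending): 7.3, 7.8, 7.8, 8.4, 8.4, 8.5, 8.7, 9.2
The 2 values of 7.8 occupy positions 2–3 → average rank (2+3)/2 = 2.5.
The 2 values of 8.4 occupy positions 4–5 → average rank (4+5)/2 = 4.5.
Group B values → pooled ranks: 9.2→8, 7.3→1, 8.7→7, 7.8→2.5, 8.4→4.5
Rank sum = 8 + 1 + 7 + 2.5 + 4.5 = 23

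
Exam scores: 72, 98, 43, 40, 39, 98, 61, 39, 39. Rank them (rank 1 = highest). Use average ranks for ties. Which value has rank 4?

61

Sorted (descending): 98, 98, 72, 61, 43, 40, 39, 39, 39
The 2 values of 98 occupy positions 1–2 → average rank (1+2)/2 = 1.5.
The 3 values of 39 occupy positions 7–9 → average rank 8.
Rank 4 → value 61.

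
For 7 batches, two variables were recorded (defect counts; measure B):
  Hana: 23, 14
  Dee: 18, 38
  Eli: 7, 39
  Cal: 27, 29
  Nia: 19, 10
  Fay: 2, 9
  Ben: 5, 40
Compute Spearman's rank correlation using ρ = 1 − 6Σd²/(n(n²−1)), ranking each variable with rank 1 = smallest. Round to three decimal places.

Ranks of variable 1: 6, 4, 3, 7, 5, 1, 2
Ranks of variable 2: 3, 5, 6, 4, 2, 1, 7
d = r₁ − r₂: 3, -1, -3, 3, 3, 0, -5
d²: 9, 1, 9, 9, 9, 0, 25; Σd² = 62
ρ = 1 − 6·62/(7·48) = 1 − 372/336 = -0.107

-0.107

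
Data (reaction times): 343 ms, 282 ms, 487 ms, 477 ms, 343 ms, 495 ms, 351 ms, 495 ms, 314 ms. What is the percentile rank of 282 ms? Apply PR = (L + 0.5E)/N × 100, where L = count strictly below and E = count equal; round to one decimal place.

N = 9.
Strictly below 282: 0. Equal to 282: 1.
PR = (0 + 0.5·1)/9 × 100 = 5.6

5.6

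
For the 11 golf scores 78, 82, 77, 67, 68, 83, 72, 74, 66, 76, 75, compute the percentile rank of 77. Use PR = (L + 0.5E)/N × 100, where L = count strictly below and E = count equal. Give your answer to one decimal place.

68.2

N = 11.
Strictly below 77: 7. Equal to 77: 1.
PR = (7 + 0.5·1)/11 × 100 = 68.2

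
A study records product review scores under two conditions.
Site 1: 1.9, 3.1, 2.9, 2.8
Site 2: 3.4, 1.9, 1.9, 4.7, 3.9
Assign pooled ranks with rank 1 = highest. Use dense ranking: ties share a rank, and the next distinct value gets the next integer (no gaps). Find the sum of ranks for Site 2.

Sorted (descending): 4.7, 3.9, 3.4, 3.1, 2.9, 2.8, 1.9, 1.9, 1.9
The 3 values of 1.9 share dense rank 7.
Remaining distinct values take the next consecutive integers.
Site 2 values → pooled ranks: 3.4→3, 1.9→7, 1.9→7, 4.7→1, 3.9→2
Rank sum = 3 + 7 + 7 + 1 + 2 = 20

20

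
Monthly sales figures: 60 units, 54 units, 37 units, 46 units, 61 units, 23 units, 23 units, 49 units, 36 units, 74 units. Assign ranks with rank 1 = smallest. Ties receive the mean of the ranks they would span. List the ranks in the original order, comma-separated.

Sorted (ascending): 23, 23, 36, 37, 46, 49, 54, 60, 61, 74
The 2 values of 23 occupy positions 1–2 → average rank (1+2)/2 = 1.5.

8, 7, 4, 5, 9, 1.5, 1.5, 6, 3, 10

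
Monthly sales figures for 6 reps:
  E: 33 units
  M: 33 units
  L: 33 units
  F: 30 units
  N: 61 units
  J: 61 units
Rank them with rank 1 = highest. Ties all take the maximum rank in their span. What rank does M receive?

5

Sorted (descending): 61, 61, 33, 33, 33, 30
The 2 values of 61 occupy positions 1–2 → each gets rank 2.
The 3 values of 33 occupy positions 3–5 → each gets rank 5.
M has value 33 units → rank 5.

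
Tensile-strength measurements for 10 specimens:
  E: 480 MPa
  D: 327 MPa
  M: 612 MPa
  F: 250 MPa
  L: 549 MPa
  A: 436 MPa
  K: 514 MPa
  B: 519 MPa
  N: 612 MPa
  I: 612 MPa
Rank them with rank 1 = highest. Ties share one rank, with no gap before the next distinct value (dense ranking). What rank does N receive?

Sorted (descending): 612, 612, 612, 549, 519, 514, 480, 436, 327, 250
The 3 values of 612 share dense rank 1.
Remaining distinct values take the next consecutive integers.
N has value 612 MPa → rank 1.

1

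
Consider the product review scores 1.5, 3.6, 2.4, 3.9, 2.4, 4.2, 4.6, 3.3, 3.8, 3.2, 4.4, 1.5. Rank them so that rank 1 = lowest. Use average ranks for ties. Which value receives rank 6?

3.3

Sorted (ascending): 1.5, 1.5, 2.4, 2.4, 3.2, 3.3, 3.6, 3.8, 3.9, 4.2, 4.4, 4.6
The 2 values of 1.5 occupy positions 1–2 → average rank (1+2)/2 = 1.5.
The 2 values of 2.4 occupy positions 3–4 → average rank (3+4)/2 = 3.5.
Rank 6 → value 3.3.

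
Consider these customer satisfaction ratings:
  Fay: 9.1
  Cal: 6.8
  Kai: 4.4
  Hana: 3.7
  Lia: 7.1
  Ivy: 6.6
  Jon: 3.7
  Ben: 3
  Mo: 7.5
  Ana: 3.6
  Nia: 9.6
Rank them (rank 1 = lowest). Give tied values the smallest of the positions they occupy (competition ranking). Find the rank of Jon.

Sorted (ascending): 3, 3.6, 3.7, 3.7, 4.4, 6.6, 6.8, 7.1, 7.5, 9.1, 9.6
The 2 values of 3.7 occupy positions 3–4 → each gets rank 3.
Jon has value 3.7 → rank 3.

3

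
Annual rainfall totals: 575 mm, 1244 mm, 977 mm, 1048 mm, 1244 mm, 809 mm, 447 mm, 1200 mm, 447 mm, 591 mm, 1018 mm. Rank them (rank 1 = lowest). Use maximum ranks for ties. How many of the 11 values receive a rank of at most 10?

9

Sorted (ascending): 447, 447, 575, 591, 809, 977, 1018, 1048, 1200, 1244, 1244
The 2 values of 447 occupy positions 1–2 → each gets rank 2.
The 2 values of 1244 occupy positions 10–11 → each gets rank 11.
Ranks ≤ 10: {2, 2, 3, 4, 5, 6, 7, 8, 9} → 9 values.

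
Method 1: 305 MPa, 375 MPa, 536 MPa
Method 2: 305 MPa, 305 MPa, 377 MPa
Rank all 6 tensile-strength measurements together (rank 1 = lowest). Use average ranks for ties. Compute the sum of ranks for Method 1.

12

Sorted (ascending): 305, 305, 305, 375, 377, 536
The 3 values of 305 occupy positions 1–3 → average rank 2.
Method 1 values → pooled ranks: 305→2, 375→4, 536→6
Rank sum = 2 + 4 + 6 = 12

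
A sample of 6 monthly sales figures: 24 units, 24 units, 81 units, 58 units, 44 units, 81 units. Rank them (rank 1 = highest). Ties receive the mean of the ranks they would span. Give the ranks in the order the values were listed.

5.5, 5.5, 1.5, 3, 4, 1.5

Sorted (descending): 81, 81, 58, 44, 24, 24
The 2 values of 81 occupy positions 1–2 → average rank (1+2)/2 = 1.5.
The 2 values of 24 occupy positions 5–6 → average rank (5+6)/2 = 5.5.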